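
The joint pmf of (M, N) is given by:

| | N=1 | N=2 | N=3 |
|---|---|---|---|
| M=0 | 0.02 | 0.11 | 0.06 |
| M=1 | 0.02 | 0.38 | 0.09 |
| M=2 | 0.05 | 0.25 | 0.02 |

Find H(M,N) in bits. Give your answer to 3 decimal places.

2.492 bits

H(M,N) = −Σ p(x,y)·log₂ p(x,y) over all 9 cells.
  cell (0,1): −0.02·log₂0.02 = 0.1129
  cell (0,2): −0.11·log₂0.11 = 0.3503
  cell (0,3): −0.06·log₂0.06 = 0.2435
  cell (1,1): −0.02·log₂0.02 = 0.1129
  cell (1,2): −0.38·log₂0.38 = 0.5305
  cell (1,3): −0.09·log₂0.09 = 0.3127
  cell (2,1): −0.05·log₂0.05 = 0.2161
  cell (2,2): −0.25·log₂0.25 = 0.5000
  cell (2,3): −0.02·log₂0.02 = 0.1129
Sum = 2.492 bits.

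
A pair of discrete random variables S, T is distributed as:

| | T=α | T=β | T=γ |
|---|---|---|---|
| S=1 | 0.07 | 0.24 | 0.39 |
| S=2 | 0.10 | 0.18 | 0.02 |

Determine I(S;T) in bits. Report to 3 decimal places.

0.186 bits

Marginals: p(S) = (0.7000, 0.3000), p(T) = (0.1700, 0.4200, 0.4100).
I(S;T) = H(S) + H(T) − H(S,T).
H(S) = 0.8813, H(T) = 1.4876, H(S,T) = 2.1829.
I(S;T) = 0.8813 + 1.4876 − 2.1829 = 0.186 bits.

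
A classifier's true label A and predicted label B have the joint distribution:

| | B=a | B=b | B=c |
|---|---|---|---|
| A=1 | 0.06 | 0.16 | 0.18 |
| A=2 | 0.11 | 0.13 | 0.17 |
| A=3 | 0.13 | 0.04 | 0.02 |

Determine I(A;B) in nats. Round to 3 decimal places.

Marginals: p(A) = (0.4000, 0.4100, 0.1900), p(B) = (0.3000, 0.3300, 0.3700).
I(A;B) = Σ p(x,y)·ln[p(x,y)/(p(x)p(y))].
  (1,a): 0.06·ln(0.5000) = -0.0416
  (1,b): 0.16·ln(1.2121) = 0.0308
  (1,c): 0.18·ln(1.2162) = 0.0352
  (2,a): 0.11·ln(0.8943) = -0.0123
  (2,b): 0.13·ln(0.9608) = -0.0052
  (2,c): 0.17·ln(1.1206) = 0.0194
  (3,a): 0.13·ln(2.2807) = 0.1072
  (3,b): 0.04·ln(0.6380) = -0.0180
  (3,c): 0.02·ln(0.2845) = -0.0251
Sum = 0.090 nats.

0.090 nats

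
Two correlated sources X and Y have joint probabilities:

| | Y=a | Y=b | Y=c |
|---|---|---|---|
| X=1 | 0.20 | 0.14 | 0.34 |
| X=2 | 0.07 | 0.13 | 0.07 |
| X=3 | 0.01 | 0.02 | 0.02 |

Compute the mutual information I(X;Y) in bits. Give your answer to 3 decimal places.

Marginals: p(X) = (0.6800, 0.2700, 0.0500), p(Y) = (0.2800, 0.2900, 0.4300).
I(X;Y) = Σ p(x,y)·log₂[p(x,y)/(p(x)p(y))].
  (1,a): 0.20·log₂(1.0504) = 0.0142
  (1,b): 0.14·log₂(0.7099) = -0.0692
  (1,c): 0.34·log₂(1.1628) = 0.0740
  (2,a): 0.07·log₂(0.9259) = -0.0078
  (2,b): 0.13·log₂(1.6603) = 0.0951
  (2,c): 0.07·log₂(0.6029) = -0.0511
  (3,a): 0.01·log₂(0.7143) = -0.0049
  (3,b): 0.02·log₂(1.3793) = 0.0093
  (3,c): 0.02·log₂(0.9302) = -0.0021
Sum = 0.058 bits.

0.058 bits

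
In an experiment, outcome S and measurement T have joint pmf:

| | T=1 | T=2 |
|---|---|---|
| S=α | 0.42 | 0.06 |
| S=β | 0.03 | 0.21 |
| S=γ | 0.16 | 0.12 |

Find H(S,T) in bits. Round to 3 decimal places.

2.184 bits

H(S,T) = −Σ p(x,y)·log₂ p(x,y) over all 6 cells.
  cell (α,1): −0.42·log₂0.42 = 0.5256
  cell (α,2): −0.06·log₂0.06 = 0.2435
  cell (β,1): −0.03·log₂0.03 = 0.1518
  cell (β,2): −0.21·log₂0.21 = 0.4728
  cell (γ,1): −0.16·log₂0.16 = 0.4230
  cell (γ,2): −0.12·log₂0.12 = 0.3671
Sum = 2.184 bits.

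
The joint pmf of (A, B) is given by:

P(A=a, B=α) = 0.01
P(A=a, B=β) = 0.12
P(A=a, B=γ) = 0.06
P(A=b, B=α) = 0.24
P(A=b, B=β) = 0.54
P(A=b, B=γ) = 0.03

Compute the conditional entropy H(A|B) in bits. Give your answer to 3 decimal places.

Chain rule: H(A|B) = H(A,B) − H(B).
Marginals: p(A) = (0.1900, 0.8100), p(B) = (0.2500, 0.6600, 0.0900).
H(A,B) = 1.8030 bits; H(B) = 1.2083 bits.
H(A|B) = 1.8030 − 1.2083 = 0.595 bits.

0.595 bits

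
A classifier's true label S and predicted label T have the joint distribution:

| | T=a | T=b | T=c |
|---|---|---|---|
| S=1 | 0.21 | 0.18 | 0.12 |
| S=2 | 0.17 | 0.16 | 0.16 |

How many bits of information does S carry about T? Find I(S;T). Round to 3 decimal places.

0.008 bits

Marginals: p(S) = (0.5100, 0.4900), p(T) = (0.3800, 0.3400, 0.2800).
I(S;T) = H(S) + H(T) − H(S,T).
H(S) = 0.9997, H(T) = 1.5738, H(S,T) = 2.5658.
I(S;T) = 0.9997 + 1.5738 − 2.5658 = 0.008 bits.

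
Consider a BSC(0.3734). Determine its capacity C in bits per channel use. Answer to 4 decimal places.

Binary symmetric channel: C = 1 − h₂(ε) where h₂ is the binary entropy function.
h₂(0.3734) = −0.3734·log₂0.3734 − 0.6266·log₂0.6266 = 0.9532.
C = 1 − 0.9532 = 0.0468 bits per channel use.

0.0468 bits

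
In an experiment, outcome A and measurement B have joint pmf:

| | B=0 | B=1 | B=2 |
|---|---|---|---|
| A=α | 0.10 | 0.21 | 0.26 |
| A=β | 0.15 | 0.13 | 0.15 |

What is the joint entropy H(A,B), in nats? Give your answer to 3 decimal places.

1.743 nats

H(A,B) = −Σ p(x,y)·ln p(x,y) over all 6 cells.
  cell (α,0): −0.10·ln0.10 = 0.2303
  cell (α,1): −0.21·ln0.21 = 0.3277
  cell (α,2): −0.26·ln0.26 = 0.3502
  cell (β,0): −0.15·ln0.15 = 0.2846
  cell (β,1): −0.13·ln0.13 = 0.2652
  cell (β,2): −0.15·ln0.15 = 0.2846
Sum = 1.743 nats.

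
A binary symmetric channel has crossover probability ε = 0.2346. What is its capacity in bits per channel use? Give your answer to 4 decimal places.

Binary symmetric channel: C = 1 − h₂(ε) where h₂ is the binary entropy function.
h₂(0.2346) = −0.2346·log₂0.2346 − 0.7654·log₂0.7654 = 0.7859.
C = 1 − 0.7859 = 0.2141 bits per channel use.

0.2141 bits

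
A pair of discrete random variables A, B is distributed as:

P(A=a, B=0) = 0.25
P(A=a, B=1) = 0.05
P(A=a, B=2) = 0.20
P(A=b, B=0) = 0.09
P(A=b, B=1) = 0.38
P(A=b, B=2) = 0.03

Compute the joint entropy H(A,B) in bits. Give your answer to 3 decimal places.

H(A,B) = −Σ p(x,y)·log₂ p(x,y) over all 6 cells.
  cell (a,0): −0.25·log₂0.25 = 0.5000
  cell (a,1): −0.05·log₂0.05 = 0.2161
  cell (a,2): −0.20·log₂0.20 = 0.4644
  cell (b,0): −0.09·log₂0.09 = 0.3127
  cell (b,1): −0.38·log₂0.38 = 0.5305
  cell (b,2): −0.03·log₂0.03 = 0.1518
Sum = 2.175 bits.

2.175 bits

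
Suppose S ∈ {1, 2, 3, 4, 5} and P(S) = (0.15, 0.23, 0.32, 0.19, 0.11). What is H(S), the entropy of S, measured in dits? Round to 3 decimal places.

H(S) = −Σ p·log₁₀ p.
  −(0.15)·log₁₀(0.15) = 0.1236
  −(0.23)·log₁₀(0.23) = 0.1468
  −(0.32)·log₁₀(0.32) = 0.1584
  −(0.19)·log₁₀(0.19) = 0.1370
  −(0.11)·log₁₀(0.11) = 0.1054
Sum: 0.1236 + 0.1468 + 0.1584 + 0.1370 + 0.1054 = 0.671 dits.

0.671 dits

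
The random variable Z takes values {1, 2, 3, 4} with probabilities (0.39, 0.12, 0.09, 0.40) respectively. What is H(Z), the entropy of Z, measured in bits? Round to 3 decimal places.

1.738 bits

H(Z) = −Σ p·log₂ p.
  −(0.39)·log₂(0.39) = 0.5298
  −(0.12)·log₂(0.12) = 0.3671
  −(0.09)·log₂(0.09) = 0.3127
  −(0.40)·log₂(0.40) = 0.5288
Sum: 0.5298 + 0.3671 + 0.3127 + 0.5288 = 1.738 bits.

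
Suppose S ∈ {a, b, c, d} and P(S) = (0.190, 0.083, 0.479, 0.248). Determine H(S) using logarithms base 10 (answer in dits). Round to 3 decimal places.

0.530 dits

H(S) = −Σ p·log₁₀ p.
  −(0.190)·log₁₀(0.190) = 0.1370
  −(0.083)·log₁₀(0.083) = 0.0897
  −(0.479)·log₁₀(0.479) = 0.1531
  −(0.248)·log₁₀(0.248) = 0.1502
Sum: 0.1370 + 0.0897 + 0.1531 + 0.1502 = 0.530 dits.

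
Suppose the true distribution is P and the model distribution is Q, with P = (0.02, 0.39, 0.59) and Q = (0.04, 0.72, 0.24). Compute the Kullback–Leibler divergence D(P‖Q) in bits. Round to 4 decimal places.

0.4007 bits

D(P‖Q) = Σ p·log₂(p/q).
  0.02·log₂(0.02/0.04) = -0.02000
  0.39·log₂(0.39/0.72) = -0.34496
  0.59·log₂(0.59/0.24) = 0.76563
D(P‖Q) = 0.4007 bits.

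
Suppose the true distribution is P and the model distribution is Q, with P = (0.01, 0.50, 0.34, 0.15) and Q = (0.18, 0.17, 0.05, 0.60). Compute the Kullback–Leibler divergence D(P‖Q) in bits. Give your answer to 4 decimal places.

D(P‖Q) = Σ p·log₂(p/q).
  0.01·log₂(0.01/0.18) = -0.04170
  0.50·log₂(0.50/0.17) = 0.77820
  0.34·log₂(0.34/0.05) = 0.94028
  0.15·log₂(0.15/0.60) = -0.30000
D(P‖Q) = 1.3768 bits.

1.3768 bits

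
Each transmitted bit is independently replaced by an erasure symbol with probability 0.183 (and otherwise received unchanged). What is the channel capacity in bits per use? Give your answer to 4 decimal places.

Binary erasure channel: capacity C = 1 − ε.
C = 1 − 0.183 = 0.8170 bits per channel use.

0.8170 bits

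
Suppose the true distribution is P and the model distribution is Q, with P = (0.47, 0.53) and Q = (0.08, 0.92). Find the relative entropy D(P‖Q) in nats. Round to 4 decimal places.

D(P‖Q) = Σ p·ln(p/q).
  0.47·ln(0.47/0.08) = 0.83223
  0.53·ln(0.53/0.92) = -0.29229
D(P‖Q) = 0.5399 nats.

0.5399 nats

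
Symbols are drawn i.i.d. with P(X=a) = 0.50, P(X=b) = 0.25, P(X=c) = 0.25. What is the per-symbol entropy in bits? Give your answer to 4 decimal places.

H(X) = −Σ p·log₂ p.
  −(0.50)·log₂(0.50) = 0.50000
  −(0.25)·log₂(0.25) = 0.50000
  −(0.25)·log₂(0.25) = 0.50000
Sum: 0.50000 + 0.50000 + 0.50000 = 1.5000 bits.

1.5000 bits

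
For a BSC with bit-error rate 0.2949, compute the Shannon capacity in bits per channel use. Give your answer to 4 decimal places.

0.1250 bits

Binary symmetric channel: C = 1 − h₂(ε) where h₂ is the binary entropy function.
h₂(0.2949) = −0.2949·log₂0.2949 − 0.7051·log₂0.7051 = 0.8750.
C = 1 − 0.8750 = 0.1250 bits per channel use.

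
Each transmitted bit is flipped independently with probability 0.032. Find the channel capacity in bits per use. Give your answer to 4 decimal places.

0.7957 bits

Binary symmetric channel: C = 1 − h₂(ε) where h₂ is the binary entropy function.
h₂(0.032) = −0.032·log₂0.032 − 0.968·log₂0.968 = 0.2043.
C = 1 − 0.2043 = 0.7957 bits per channel use.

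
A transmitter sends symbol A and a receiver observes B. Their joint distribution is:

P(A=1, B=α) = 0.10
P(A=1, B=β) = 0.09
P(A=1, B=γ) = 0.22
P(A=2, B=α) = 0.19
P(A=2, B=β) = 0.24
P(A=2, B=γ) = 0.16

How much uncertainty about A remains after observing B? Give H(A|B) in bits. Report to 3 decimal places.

Marginals: p(A) = (0.4100, 0.5900), p(B) = (0.2900, 0.3300, 0.3800).
H(A|B) = Σ p(B) · H(A|B=·).
  B=α: p=0.2900, H(A|B=α) = 0.9294
  B=β: p=0.3300, H(A|B=β) = 0.8454
  B=γ: p=0.3800, H(A|B=γ) = 0.9819
Weighted sum = 0.922 bits.

0.922 bits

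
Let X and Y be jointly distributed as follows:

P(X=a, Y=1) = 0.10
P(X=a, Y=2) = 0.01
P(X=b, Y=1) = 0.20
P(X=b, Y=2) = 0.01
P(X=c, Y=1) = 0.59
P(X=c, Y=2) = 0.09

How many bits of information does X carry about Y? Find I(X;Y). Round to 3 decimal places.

0.010 bits

Marginals: p(X) = (0.1100, 0.2100, 0.6800), p(Y) = (0.8900, 0.1100).
I(X;Y) = Σ p(x,y)·log₂[p(x,y)/(p(x)p(y))].
  (a,1): 0.10·log₂(1.0215) = 0.0031
  (a,2): 0.01·log₂(0.8264) = -0.0028
  (b,1): 0.20·log₂(1.0701) = 0.0195
  (b,2): 0.01·log₂(0.4329) = -0.0121
  (c,1): 0.59·log₂(0.9749) = -0.0217
  (c,2): 0.09·log₂(1.2032) = 0.0240
Sum = 0.010 bits.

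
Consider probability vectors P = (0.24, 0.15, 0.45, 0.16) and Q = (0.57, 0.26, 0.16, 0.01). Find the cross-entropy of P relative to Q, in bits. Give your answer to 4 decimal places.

2.7389 bits

H(P,Q) = −Σ p·log₂ q.
  −0.24·log₂(0.57) = 0.19463
  −0.15·log₂(0.26) = 0.29151
  −0.45·log₂(0.16) = 1.18974
  −0.16·log₂(0.01) = 1.06302
H(P,Q) = 2.7389 bits.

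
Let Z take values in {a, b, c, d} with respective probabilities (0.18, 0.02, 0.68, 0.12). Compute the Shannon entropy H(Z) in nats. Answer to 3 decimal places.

H(Z) = −Σ p·ln p.
  −(0.18)·ln(0.18) = 0.3087
  −(0.02)·ln(0.02) = 0.0782
  −(0.68)·ln(0.68) = 0.2623
  −(0.12)·ln(0.12) = 0.2544
Sum: 0.3087 + 0.0782 + 0.2623 + 0.2544 = 0.904 nats.

0.904 nats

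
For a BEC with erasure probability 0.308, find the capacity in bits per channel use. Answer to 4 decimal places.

Binary erasure channel: capacity C = 1 − ε.
C = 1 − 0.308 = 0.6920 bits per channel use.

0.6920 bits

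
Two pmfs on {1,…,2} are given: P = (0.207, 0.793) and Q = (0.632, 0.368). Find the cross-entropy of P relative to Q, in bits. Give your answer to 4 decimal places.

1.2807 bits

H(P,Q) = −Σ p·log₂ q.
  −0.207·log₂(0.632) = 0.13703
  −0.793·log₂(0.368) = 1.14368
H(P,Q) = 1.2807 bits.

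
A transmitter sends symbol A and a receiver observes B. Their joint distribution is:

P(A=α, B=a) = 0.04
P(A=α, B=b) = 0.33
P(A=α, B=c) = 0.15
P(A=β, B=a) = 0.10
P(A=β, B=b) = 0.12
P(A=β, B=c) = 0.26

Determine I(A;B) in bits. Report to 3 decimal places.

0.113 bits

Marginals: p(A) = (0.5200, 0.4800), p(B) = (0.1400, 0.4500, 0.4100).
I(A;B) = Σ p(x,y)·log₂[p(x,y)/(p(x)p(y))].
  (α,a): 0.04·log₂(0.5495) = -0.0346
  (α,b): 0.33·log₂(1.4103) = 0.1637
  (α,c): 0.15·log₂(0.7036) = -0.0761
  (β,a): 0.10·log₂(1.4881) = 0.0573
  (β,b): 0.12·log₂(0.5556) = -0.1018
  (β,c): 0.26·log₂(1.3211) = 0.1045
Sum = 0.113 bits.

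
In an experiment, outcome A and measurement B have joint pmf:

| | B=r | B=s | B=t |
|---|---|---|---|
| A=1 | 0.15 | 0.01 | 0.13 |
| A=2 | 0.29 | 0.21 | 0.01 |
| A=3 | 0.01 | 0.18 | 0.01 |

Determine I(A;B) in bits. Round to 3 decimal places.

Marginals: p(A) = (0.2900, 0.5100, 0.2000), p(B) = (0.4500, 0.4000, 0.1500).
I(A;B) = Σ p(x,y)·log₂[p(x,y)/(p(x)p(y))].
  (1,r): 0.15·log₂(1.1494) = 0.0301
  (1,s): 0.01·log₂(0.0862) = -0.0354
  (1,t): 0.13·log₂(2.9885) = 0.2053
  (2,r): 0.29·log₂(1.2636) = 0.0979
  (2,s): 0.21·log₂(1.0294) = 0.0088
  (2,t): 0.01·log₂(0.1307) = -0.0294
  (3,r): 0.01·log₂(0.1111) = -0.0317
  (3,s): 0.18·log₂(2.2500) = 0.2106
  (3,t): 0.01·log₂(0.3333) = -0.0158
Sum = 0.440 bits.

0.440 bits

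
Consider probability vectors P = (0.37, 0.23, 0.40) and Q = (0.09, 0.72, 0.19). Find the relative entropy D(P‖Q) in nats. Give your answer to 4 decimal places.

0.5584 nats

D(P‖Q) = Σ p·ln(p/q).
  0.37·ln(0.37/0.09) = 0.52307
  0.23·ln(0.23/0.72) = -0.26247
  0.40·ln(0.40/0.19) = 0.29778
D(P‖Q) = 0.5584 nats.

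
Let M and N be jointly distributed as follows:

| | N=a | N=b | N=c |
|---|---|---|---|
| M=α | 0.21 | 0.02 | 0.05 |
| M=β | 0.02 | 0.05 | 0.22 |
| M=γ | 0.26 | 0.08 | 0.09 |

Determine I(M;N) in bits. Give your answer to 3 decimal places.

Marginals: p(M) = (0.2800, 0.2900, 0.4300), p(N) = (0.4900, 0.1500, 0.3600).
I(M;N) = H(M) + H(N) − H(M,N).
H(M) = 1.5557, H(N) = 1.4454, H(M,N) = 2.7208.
I(M;N) = 1.5557 + 1.4454 − 2.7208 = 0.280 bits.

0.280 bits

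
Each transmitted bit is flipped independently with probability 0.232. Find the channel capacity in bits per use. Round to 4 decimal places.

0.2185 bits

Binary symmetric channel: C = 1 − h₂(ε) where h₂ is the binary entropy function.
h₂(0.232) = −0.232·log₂0.232 − 0.768·log₂0.768 = 0.7815.
C = 1 − 0.7815 = 0.2185 bits per channel use.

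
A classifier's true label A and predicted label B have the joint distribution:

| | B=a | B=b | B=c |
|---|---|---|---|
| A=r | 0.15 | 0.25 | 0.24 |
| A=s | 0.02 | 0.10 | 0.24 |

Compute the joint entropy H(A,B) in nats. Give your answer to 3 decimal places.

1.625 nats

H(A,B) = −Σ p(x,y)·ln p(x,y) over all 6 cells.
  cell (r,a): −0.15·ln0.15 = 0.2846
  cell (r,b): −0.25·ln0.25 = 0.3466
  cell (r,c): −0.24·ln0.24 = 0.3425
  cell (s,a): −0.02·ln0.02 = 0.0782
  cell (s,b): −0.10·ln0.10 = 0.2303
  cell (s,c): −0.24·ln0.24 = 0.3425
Sum = 1.625 nats.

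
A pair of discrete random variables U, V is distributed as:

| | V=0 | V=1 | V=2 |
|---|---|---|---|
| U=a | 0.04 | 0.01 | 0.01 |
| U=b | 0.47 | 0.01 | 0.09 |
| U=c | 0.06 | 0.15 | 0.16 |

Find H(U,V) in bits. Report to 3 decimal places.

H(U,V) = −Σ p(x,y)·log₂ p(x,y) over all 9 cells.
  cell (a,0): −0.04·log₂0.04 = 0.1858
  cell (a,1): −0.01·log₂0.01 = 0.0664
  cell (a,2): −0.01·log₂0.01 = 0.0664
  cell (b,0): −0.47·log₂0.47 = 0.5120
  cell (b,1): −0.01·log₂0.01 = 0.0664
  cell (b,2): −0.09·log₂0.09 = 0.3127
  cell (c,0): −0.06·log₂0.06 = 0.2435
  cell (c,1): −0.15·log₂0.15 = 0.4105
  cell (c,2): −0.16·log₂0.16 = 0.4230
Sum = 2.287 bits.

2.287 bits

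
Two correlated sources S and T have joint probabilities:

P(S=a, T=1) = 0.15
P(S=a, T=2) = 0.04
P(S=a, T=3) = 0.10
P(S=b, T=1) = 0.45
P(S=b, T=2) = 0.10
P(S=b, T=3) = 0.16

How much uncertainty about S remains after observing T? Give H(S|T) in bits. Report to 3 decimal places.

0.858 bits

Chain rule: H(S|T) = H(S,T) − H(T).
Marginals: p(S) = (0.2900, 0.7100), p(T) = (0.6000, 0.1400, 0.2600).
H(S,T) = 2.2021 bits; H(T) = 1.3446 bits.
H(S|T) = 2.2021 − 1.3446 = 0.858 bits.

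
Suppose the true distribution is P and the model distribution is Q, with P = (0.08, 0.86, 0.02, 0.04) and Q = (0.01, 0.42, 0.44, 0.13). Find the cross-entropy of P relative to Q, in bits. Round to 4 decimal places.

1.7493 bits

H(P,Q) = −Σ p·log₂ q.
  −0.08·log₂(0.01) = 0.53151
  −0.86·log₂(0.42) = 1.07632
  −0.02·log₂(0.44) = 0.02369
  −0.04·log₂(0.13) = 0.11774
H(P,Q) = 1.7493 bits.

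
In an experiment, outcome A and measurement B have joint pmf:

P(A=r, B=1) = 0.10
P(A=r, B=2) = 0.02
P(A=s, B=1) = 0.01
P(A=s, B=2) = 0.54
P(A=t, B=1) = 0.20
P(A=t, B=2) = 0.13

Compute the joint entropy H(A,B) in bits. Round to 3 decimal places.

H(A,B) = −Σ p(x,y)·log₂ p(x,y) over all 6 cells.
  cell (r,1): −0.10·log₂0.10 = 0.3322
  cell (r,2): −0.02·log₂0.02 = 0.1129
  cell (s,1): −0.01·log₂0.01 = 0.0664
  cell (s,2): −0.54·log₂0.54 = 0.4800
  cell (t,1): −0.20·log₂0.20 = 0.4644
  cell (t,2): −0.13·log₂0.13 = 0.3826
Sum = 1.839 bits.

1.839 bits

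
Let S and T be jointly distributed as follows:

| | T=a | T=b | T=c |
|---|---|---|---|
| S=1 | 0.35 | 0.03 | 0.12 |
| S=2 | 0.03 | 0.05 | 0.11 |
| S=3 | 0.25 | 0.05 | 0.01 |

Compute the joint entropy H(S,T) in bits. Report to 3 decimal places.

2.550 bits

H(S,T) = −Σ p(x,y)·log₂ p(x,y) over all 9 cells.
  cell (1,a): −0.35·log₂0.35 = 0.5301
  cell (1,b): −0.03·log₂0.03 = 0.1518
  cell (1,c): −0.12·log₂0.12 = 0.3671
  cell (2,a): −0.03·log₂0.03 = 0.1518
  cell (2,b): −0.05·log₂0.05 = 0.2161
  cell (2,c): −0.11·log₂0.11 = 0.3503
  cell (3,a): −0.25·log₂0.25 = 0.5000
  cell (3,b): −0.05·log₂0.05 = 0.2161
  cell (3,c): −0.01·log₂0.01 = 0.0664
Sum = 2.550 bits.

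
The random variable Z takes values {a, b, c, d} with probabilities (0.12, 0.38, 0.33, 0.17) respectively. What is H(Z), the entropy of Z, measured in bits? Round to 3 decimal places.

H(Z) = −Σ p·log₂ p.
  −(0.12)·log₂(0.12) = 0.3671
  −(0.38)·log₂(0.38) = 0.5305
  −(0.33)·log₂(0.33) = 0.5278
  −(0.17)·log₂(0.17) = 0.4346
Sum: 0.3671 + 0.5305 + 0.5278 + 0.4346 = 1.860 bits.

1.860 bits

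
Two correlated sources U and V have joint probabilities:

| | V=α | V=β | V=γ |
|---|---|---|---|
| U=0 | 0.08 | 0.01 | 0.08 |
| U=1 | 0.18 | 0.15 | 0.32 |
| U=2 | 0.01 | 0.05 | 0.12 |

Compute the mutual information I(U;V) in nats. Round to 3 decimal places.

Marginals: p(U) = (0.1700, 0.6500, 0.1800), p(V) = (0.2700, 0.2100, 0.5200).
I(U;V) = Σ p(x,y)·ln[p(x,y)/(p(x)p(y))].
  (0,α): 0.08·ln(1.7429) = 0.0444
  (0,β): 0.01·ln(0.2801) = -0.0127
  (0,γ): 0.08·ln(0.9050) = -0.0080
  (1,α): 0.18·ln(1.0256) = 0.0046
  (1,β): 0.15·ln(1.0989) = 0.0141
  (1,γ): 0.32·ln(0.9467) = -0.0175
  (2,α): 0.01·ln(0.2058) = -0.0158
  (2,β): 0.05·ln(1.3228) = 0.0140
  (2,γ): 0.12·ln(1.2821) = 0.0298
Sum = 0.053 nats.

0.053 nats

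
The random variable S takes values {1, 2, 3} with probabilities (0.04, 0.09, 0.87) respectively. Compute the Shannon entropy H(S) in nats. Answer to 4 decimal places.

H(S) = −Σ p·ln p.
  −(0.04)·ln(0.04) = 0.12876
  −(0.09)·ln(0.09) = 0.21672
  −(0.87)·ln(0.87) = 0.12116
Sum: 0.12876 + 0.21672 + 0.12116 = 0.4666 nats.

0.4666 nats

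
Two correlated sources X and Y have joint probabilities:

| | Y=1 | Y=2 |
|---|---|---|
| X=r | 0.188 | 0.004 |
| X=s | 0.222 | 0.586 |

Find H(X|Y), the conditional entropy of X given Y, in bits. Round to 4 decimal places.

Chain rule: H(X|Y) = H(X,Y) − H(Y).
Marginals: p(X) = (0.1920, 0.8080), p(Y) = (0.4100, 0.5900).
H(X,Y) = 1.4190 bits; H(Y) = 0.9765 bits.
H(X|Y) = 1.4190 − 0.9765 = 0.4425 bits.

0.4425 bits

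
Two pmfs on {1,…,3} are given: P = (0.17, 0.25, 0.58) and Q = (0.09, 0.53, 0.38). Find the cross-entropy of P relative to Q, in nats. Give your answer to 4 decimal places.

H(P,Q) = −Σ p·ln q.
  −0.17·ln(0.09) = 0.40935
  −0.25·ln(0.53) = 0.15872
  −0.58·ln(0.38) = 0.56120
H(P,Q) = 1.1293 nats.

1.1293 nats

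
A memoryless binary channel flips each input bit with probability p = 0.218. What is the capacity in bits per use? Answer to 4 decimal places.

0.2435 bits

Binary symmetric channel: C = 1 − h₂(ε) where h₂ is the binary entropy function.
h₂(0.218) = −0.218·log₂0.218 − 0.782·log₂0.782 = 0.7565.
C = 1 − 0.7565 = 0.2435 bits per channel use.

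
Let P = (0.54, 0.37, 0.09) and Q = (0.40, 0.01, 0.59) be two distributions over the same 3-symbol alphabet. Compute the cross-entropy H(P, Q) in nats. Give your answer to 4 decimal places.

H(P,Q) = −Σ p·ln q.
  −0.54·ln(0.40) = 0.49480
  −0.37·ln(0.01) = 1.70391
  −0.09·ln(0.59) = 0.04749
H(P,Q) = 2.2462 nats.

2.2462 nats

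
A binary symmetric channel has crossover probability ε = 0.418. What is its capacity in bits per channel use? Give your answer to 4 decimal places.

Binary symmetric channel: C = 1 − h₂(ε) where h₂ is the binary entropy function.
h₂(0.418) = −0.418·log₂0.418 − 0.582·log₂0.582 = 0.9805.
C = 1 − 0.9805 = 0.0195 bits per channel use.

0.0195 bits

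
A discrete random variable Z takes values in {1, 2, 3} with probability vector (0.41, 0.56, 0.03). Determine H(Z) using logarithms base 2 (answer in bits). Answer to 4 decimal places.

H(Z) = −Σ p·log₂ p.
  −(0.41)·log₂(0.41) = 0.52738
  −(0.56)·log₂(0.56) = 0.46844
  −(0.03)·log₂(0.03) = 0.15177
Sum: 0.52738 + 0.46844 + 0.15177 = 1.1476 bits.

1.1476 bits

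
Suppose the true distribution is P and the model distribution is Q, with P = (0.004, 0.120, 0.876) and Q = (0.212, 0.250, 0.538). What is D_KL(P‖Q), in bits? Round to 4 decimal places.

D(P‖Q) = Σ p·log₂(p/q).
  0.004·log₂(0.004/0.212) = -0.02291
  0.120·log₂(0.120/0.250) = -0.12707
  0.876·log₂(0.876/0.538) = 0.61611
D(P‖Q) = 0.4661 bits.

0.4661 bits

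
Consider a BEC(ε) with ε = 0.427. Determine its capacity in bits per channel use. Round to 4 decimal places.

Binary erasure channel: capacity C = 1 − ε.
C = 1 − 0.427 = 0.5730 bits per channel use.

0.5730 bits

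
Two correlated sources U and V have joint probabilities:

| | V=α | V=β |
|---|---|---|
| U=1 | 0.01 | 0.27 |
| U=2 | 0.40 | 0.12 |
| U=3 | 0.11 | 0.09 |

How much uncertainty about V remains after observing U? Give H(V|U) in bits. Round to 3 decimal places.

0.666 bits

Marginals: p(U) = (0.2800, 0.5200, 0.2000), p(V) = (0.5200, 0.4800).
H(V|U) = Σ p(U) · H(V|U=·).
  U=1: p=0.2800, H(V|U=1) = 0.2223
  U=2: p=0.5200, H(V|U=2) = 0.7793
  U=3: p=0.2000, H(V|U=3) = 0.9928
Weighted sum = 0.666 bits.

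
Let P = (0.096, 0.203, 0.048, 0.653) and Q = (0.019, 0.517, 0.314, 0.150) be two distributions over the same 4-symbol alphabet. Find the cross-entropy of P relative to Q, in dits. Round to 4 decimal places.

H(P,Q) = −Σ p·log₁₀ q.
  −0.096·log₁₀(0.019) = 0.16524
  −0.203·log₁₀(0.517) = 0.05816
  −0.048·log₁₀(0.314) = 0.02415
  −0.653·log₁₀(0.150) = 0.53801
H(P,Q) = 0.7856 dits.

0.7856 dits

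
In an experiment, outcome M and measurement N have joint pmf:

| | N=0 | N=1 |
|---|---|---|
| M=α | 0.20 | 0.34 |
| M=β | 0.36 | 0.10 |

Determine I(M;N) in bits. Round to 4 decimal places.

Marginals: p(M) = (0.5400, 0.4600), p(N) = (0.5600, 0.4400).
I(M;N) = H(M) + H(N) − H(M,N).
H(M) = 0.9954, H(N) = 0.9896, H(M,N) = 1.8564.
I(M;N) = 0.9954 + 0.9896 − 1.8564 = 0.1286 bits.

0.1286 bits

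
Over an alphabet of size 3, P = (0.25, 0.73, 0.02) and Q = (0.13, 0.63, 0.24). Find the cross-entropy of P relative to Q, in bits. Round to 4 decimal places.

H(P,Q) = −Σ p·log₂ q.
  −0.25·log₂(0.13) = 0.73585
  −0.73·log₂(0.63) = 0.48660
  −0.02·log₂(0.24) = 0.04118
H(P,Q) = 1.2636 bits.

1.2636 bits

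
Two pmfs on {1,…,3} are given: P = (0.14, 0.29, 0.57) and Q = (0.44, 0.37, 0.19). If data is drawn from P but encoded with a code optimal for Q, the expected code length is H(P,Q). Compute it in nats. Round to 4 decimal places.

H(P,Q) = −Σ p·ln q.
  −0.14·ln(0.44) = 0.11494
  −0.29·ln(0.37) = 0.28833
  −0.57·ln(0.19) = 0.94662
H(P,Q) = 1.3499 nats.

1.3499 nats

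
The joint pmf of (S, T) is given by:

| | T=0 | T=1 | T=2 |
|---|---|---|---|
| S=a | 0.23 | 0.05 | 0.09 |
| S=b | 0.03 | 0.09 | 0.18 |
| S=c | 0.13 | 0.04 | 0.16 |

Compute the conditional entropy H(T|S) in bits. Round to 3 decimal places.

1.338 bits

Marginals: p(S) = (0.3700, 0.3000, 0.3300), p(T) = (0.3900, 0.1800, 0.4300).
H(T|S) = Σ p(S) · H(T|S=·).
  S=a: p=0.3700, H(T|S=a) = 1.3127
  S=b: p=0.3000, H(T|S=b) = 1.2955
  S=c: p=0.3300, H(T|S=c) = 1.4048
Weighted sum = 1.338 bits.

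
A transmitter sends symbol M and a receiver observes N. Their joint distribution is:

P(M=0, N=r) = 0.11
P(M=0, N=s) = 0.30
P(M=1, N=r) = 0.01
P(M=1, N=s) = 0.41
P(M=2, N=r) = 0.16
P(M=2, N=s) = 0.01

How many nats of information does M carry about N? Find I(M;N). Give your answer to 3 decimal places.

Marginals: p(M) = (0.4100, 0.4200, 0.1700), p(N) = (0.2800, 0.7200).
I(M;N) = Σ p(x,y)·ln[p(x,y)/(p(x)p(y))].
  (0,r): 0.11·ln(0.9582) = -0.0047
  (0,s): 0.30·ln(1.0163) = 0.0048
  (1,r): 0.01·ln(0.0850) = -0.0246
  (1,s): 0.41·ln(1.3558) = 0.1248
  (2,r): 0.16·ln(3.3613) = 0.1940
  (2,s): 0.01·ln(0.0817) = -0.0250
Sum = 0.269 nats.

0.269 nats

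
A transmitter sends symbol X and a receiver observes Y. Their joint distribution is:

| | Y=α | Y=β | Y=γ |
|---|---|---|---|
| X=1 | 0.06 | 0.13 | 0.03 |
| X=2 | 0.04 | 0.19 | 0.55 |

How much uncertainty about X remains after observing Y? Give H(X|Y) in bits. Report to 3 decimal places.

0.579 bits

Marginals: p(X) = (0.2200, 0.7800), p(Y) = (0.1000, 0.3200, 0.5800).
H(X|Y) = Σ p(Y) · H(X|Y=·).
  Y=α: p=0.1000, H(X|Y=α) = 0.9710
  Y=β: p=0.3200, H(X|Y=β) = 0.9745
  Y=γ: p=0.5800, H(X|Y=γ) = 0.2937
Weighted sum = 0.579 bits.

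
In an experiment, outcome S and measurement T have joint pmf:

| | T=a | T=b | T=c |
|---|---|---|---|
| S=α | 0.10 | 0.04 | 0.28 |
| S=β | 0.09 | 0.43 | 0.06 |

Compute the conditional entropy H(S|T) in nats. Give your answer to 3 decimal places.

Chain rule: H(S|T) = H(S,T) − H(T).
Marginals: p(S) = (0.4200, 0.5800), p(T) = (0.1900, 0.4700, 0.3400).
H(S,T) = 1.4639 nats; H(T) = 1.0372 nats.
H(S|T) = 1.4639 − 1.0372 = 0.427 nats.

0.427 nats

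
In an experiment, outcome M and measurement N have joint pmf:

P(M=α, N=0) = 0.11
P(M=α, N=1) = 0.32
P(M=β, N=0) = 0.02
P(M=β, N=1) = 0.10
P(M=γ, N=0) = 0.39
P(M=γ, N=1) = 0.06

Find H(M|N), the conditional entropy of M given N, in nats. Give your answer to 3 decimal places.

Marginals: p(M) = (0.4300, 0.1200, 0.4500), p(N) = (0.5200, 0.4800).
H(M|N) = Σ p(N) · H(M|N=·).
  N=0: p=0.5200, H(M|N=0) = 0.6697
  N=1: p=0.4800, H(M|N=1) = 0.8570
Weighted sum = 0.760 nats.

0.760 nats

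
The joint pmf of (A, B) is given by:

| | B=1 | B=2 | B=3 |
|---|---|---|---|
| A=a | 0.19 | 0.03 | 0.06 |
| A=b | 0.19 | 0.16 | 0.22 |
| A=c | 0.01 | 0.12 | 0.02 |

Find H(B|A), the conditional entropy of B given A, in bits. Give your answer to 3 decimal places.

Marginals: p(A) = (0.2800, 0.5700, 0.1500), p(B) = (0.3900, 0.3100, 0.3000).
H(B|A) = Σ p(A) · H(B|A=·).
  A=a: p=0.2800, H(B|A=a) = 1.2011
  A=b: p=0.5700, H(B|A=b) = 1.5729
  A=c: p=0.1500, H(B|A=c) = 0.9056
Weighted sum = 1.369 bits.

1.369 bits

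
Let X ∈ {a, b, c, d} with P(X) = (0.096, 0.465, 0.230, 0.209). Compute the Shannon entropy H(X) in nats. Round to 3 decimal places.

1.246 nats

H(X) = −Σ p·ln p.
  −(0.096)·ln(0.096) = 0.2250
  −(0.465)·ln(0.465) = 0.3561
  −(0.230)·ln(0.230) = 0.3380
  −(0.209)·ln(0.209) = 0.3272
Sum: 0.2250 + 0.3561 + 0.3380 + 0.3272 = 1.246 nats.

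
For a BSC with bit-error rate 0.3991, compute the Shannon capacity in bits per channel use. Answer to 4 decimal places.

Binary symmetric channel: C = 1 − h₂(ε) where h₂ is the binary entropy function.
h₂(0.3991) = −0.3991·log₂0.3991 − 0.6009·log₂0.6009 = 0.9704.
C = 1 − 0.9704 = 0.0296 bits per channel use.

0.0296 bits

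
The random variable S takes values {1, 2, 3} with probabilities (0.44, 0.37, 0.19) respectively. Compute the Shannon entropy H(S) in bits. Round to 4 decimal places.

H(S) = −Σ p·log₂ p.
  −(0.44)·log₂(0.44) = 0.52115
  −(0.37)·log₂(0.37) = 0.53073
  −(0.19)·log₂(0.19) = 0.45523
Sum: 0.52115 + 0.53073 + 0.45523 = 1.5071 bits.

1.5071 bits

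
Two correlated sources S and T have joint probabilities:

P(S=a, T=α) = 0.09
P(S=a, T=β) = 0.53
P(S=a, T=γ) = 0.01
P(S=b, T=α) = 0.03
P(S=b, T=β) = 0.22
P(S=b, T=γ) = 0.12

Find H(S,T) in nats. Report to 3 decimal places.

1.292 nats

H(S,T) = −Σ p(x,y)·ln p(x,y) over all 6 cells.
  cell (a,α): −0.09·ln0.09 = 0.2167
  cell (a,β): −0.53·ln0.53 = 0.3365
  cell (a,γ): −0.01·ln0.01 = 0.0461
  cell (b,α): −0.03·ln0.03 = 0.1052
  cell (b,β): −0.22·ln0.22 = 0.3331
  cell (b,γ): −0.12·ln0.12 = 0.2544
Sum = 1.292 nats.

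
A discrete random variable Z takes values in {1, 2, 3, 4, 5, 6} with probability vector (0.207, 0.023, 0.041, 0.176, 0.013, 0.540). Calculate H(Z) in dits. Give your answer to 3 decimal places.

0.538 dits

H(Z) = −Σ p·log₁₀ p.
  −(0.207)·log₁₀(0.207) = 0.1416
  −(0.023)·log₁₀(0.023) = 0.0377
  −(0.041)·log₁₀(0.041) = 0.0569
  −(0.176)·log₁₀(0.176) = 0.1328
  −(0.013)·log₁₀(0.013) = 0.0245
  −(0.540)·log₁₀(0.540) = 0.1445
Sum: 0.1416 + 0.0377 + 0.0569 + 0.1328 + 0.0245 + 0.1445 = 0.538 dits.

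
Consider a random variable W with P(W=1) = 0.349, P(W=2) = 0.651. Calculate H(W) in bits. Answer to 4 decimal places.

H(W) = −Σ p·log₂ p.
  −(0.349)·log₂(0.349) = 0.53003
  −(0.651)·log₂(0.651) = 0.40315
Sum: 0.53003 + 0.40315 = 0.9332 bits.

0.9332 bits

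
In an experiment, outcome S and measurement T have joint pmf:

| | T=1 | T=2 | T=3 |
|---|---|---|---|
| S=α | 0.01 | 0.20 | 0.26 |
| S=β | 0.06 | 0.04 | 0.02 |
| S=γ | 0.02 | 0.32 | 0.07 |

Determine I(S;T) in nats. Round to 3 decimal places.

Marginals: p(S) = (0.4700, 0.1200, 0.4100), p(T) = (0.0900, 0.5600, 0.3500).
I(S;T) = Σ p(x,y)·ln[p(x,y)/(p(x)p(y))].
  (α,1): 0.01·ln(0.2364) = -0.0144
  (α,2): 0.20·ln(0.7599) = -0.0549
  (α,3): 0.26·ln(1.5805) = 0.1190
  (β,1): 0.06·ln(5.5556) = 0.1029
  (β,2): 0.04·ln(0.5952) = -0.0208
  (β,3): 0.02·ln(0.4762) = -0.0148
  (γ,1): 0.02·ln(0.5420) = -0.0122
  (γ,2): 0.32·ln(1.3937) = 0.1062
  (γ,3): 0.07·ln(0.4878) = -0.0502
Sum = 0.161 nats.

0.161 nats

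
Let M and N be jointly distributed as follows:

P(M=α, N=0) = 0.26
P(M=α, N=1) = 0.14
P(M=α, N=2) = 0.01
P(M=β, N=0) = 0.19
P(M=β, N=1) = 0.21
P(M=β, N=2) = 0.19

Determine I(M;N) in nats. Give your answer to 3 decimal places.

0.095 nats

Marginals: p(M) = (0.4100, 0.5900), p(N) = (0.4500, 0.3500, 0.2000).
I(M;N) = H(M) + H(N) − H(M,N).
H(M) = 0.6769, H(N) = 1.0487, H(M,N) = 1.6304.
I(M;N) = 0.6769 + 1.0487 − 1.6304 = 0.095 nats.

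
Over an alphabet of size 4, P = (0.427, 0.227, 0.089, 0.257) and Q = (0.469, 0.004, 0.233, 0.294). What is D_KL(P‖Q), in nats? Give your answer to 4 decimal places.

0.7565 nats

D(P‖Q) = Σ p·ln(p/q).
  0.427·ln(0.427/0.469) = -0.04006
  0.227·ln(0.227/0.004) = 0.91677
  0.089·ln(0.089/0.233) = -0.08565
  0.257·ln(0.257/0.294) = -0.03457
D(P‖Q) = 0.7565 nats.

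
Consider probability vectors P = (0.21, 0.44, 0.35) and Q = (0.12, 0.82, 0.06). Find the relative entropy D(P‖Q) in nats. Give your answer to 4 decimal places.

D(P‖Q) = Σ p·ln(p/q).
  0.21·ln(0.21/0.12) = 0.11752
  0.44·ln(0.44/0.82) = -0.27391
  0.35·ln(0.35/0.06) = 0.61726
D(P‖Q) = 0.4609 nats.

0.4609 nats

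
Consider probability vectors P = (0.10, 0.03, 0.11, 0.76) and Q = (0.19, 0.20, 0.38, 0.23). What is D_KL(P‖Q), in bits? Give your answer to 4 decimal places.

D(P‖Q) = Σ p·log₂(p/q).
  0.10·log₂(0.10/0.19) = -0.09260
  0.03·log₂(0.03/0.20) = -0.08211
  0.11·log₂(0.11/0.38) = -0.19673
  0.76·log₂(0.76/0.23) = 1.31052
D(P‖Q) = 0.9391 bits.

0.9391 bits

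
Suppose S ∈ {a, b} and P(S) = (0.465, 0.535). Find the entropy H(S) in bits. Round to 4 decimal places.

0.9965 bits

H(S) = −Σ p·log₂ p.
  −(0.465)·log₂(0.465) = 0.51368
  −(0.535)·log₂(0.535) = 0.48278
Sum: 0.51368 + 0.48278 = 0.9965 bits.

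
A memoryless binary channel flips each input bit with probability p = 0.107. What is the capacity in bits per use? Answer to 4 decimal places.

0.5092 bits

Binary symmetric channel: C = 1 − h₂(ε) where h₂ is the binary entropy function.
h₂(0.107) = −0.107·log₂0.107 − 0.893·log₂0.893 = 0.4908.
C = 1 − 0.4908 = 0.5092 bits per channel use.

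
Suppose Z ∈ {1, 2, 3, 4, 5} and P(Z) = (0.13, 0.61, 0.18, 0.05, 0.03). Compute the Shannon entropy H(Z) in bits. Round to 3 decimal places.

1.631 bits

H(Z) = −Σ p·log₂ p.
  −(0.13)·log₂(0.13) = 0.3826
  −(0.61)·log₂(0.61) = 0.4350
  −(0.18)·log₂(0.18) = 0.4453
  −(0.05)·log₂(0.05) = 0.2161
  −(0.03)·log₂(0.03) = 0.1518
Sum: 0.3826 + 0.4350 + 0.4453 + 0.2161 + 0.1518 = 1.631 bits.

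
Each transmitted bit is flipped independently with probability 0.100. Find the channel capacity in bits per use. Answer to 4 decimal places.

0.5310 bits

Binary symmetric channel: C = 1 − h₂(ε) where h₂ is the binary entropy function.
h₂(0.100) = −0.100·log₂0.100 − 0.900·log₂0.900 = 0.4690.
C = 1 − 0.4690 = 0.5310 bits per channel use.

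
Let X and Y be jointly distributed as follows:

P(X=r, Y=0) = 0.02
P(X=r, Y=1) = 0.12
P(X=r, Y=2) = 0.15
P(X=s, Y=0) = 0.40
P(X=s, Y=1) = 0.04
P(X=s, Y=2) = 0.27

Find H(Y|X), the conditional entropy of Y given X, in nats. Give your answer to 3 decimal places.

0.864 nats

Marginals: p(X) = (0.2900, 0.7100), p(Y) = (0.4200, 0.1600, 0.4200).
H(Y|X) = Σ p(X) · H(Y|X=·).
  X=r: p=0.2900, H(Y|X=r) = 0.8905
  X=s: p=0.7100, H(Y|X=s) = 0.8530
Weighted sum = 0.864 nats.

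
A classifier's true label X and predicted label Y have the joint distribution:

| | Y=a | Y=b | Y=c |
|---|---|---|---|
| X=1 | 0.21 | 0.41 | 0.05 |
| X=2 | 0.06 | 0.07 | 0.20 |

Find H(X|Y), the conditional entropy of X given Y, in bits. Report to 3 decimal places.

0.674 bits

Marginals: p(X) = (0.6700, 0.3300), p(Y) = (0.2700, 0.4800, 0.2500).
H(X|Y) = Σ p(Y) · H(X|Y=·).
  Y=a: p=0.2700, H(X|Y=a) = 0.7642
  Y=b: p=0.4800, H(X|Y=b) = 0.5993
  Y=c: p=0.2500, H(X|Y=c) = 0.7219
Weighted sum = 0.674 bits.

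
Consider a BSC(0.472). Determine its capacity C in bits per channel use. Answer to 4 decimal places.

0.0023 bits

Binary symmetric channel: C = 1 − h₂(ε) where h₂ is the binary entropy function.
h₂(0.472) = −0.472·log₂0.472 − 0.528·log₂0.528 = 0.9977.
C = 1 − 0.9977 = 0.0023 bits per channel use.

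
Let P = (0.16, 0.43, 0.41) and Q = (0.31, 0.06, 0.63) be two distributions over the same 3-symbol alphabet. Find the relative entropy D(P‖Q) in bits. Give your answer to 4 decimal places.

0.8150 bits

D(P‖Q) = Σ p·log₂(p/q).
  0.16·log₂(0.16/0.31) = -0.15267
  0.43·log₂(0.43/0.06) = 1.22176
  0.41·log₂(0.41/0.63) = -0.25409
D(P‖Q) = 0.8150 bits.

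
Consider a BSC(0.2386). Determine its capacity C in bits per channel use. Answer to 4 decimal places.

Binary symmetric channel: C = 1 − h₂(ε) where h₂ is the binary entropy function.
h₂(0.2386) = −0.2386·log₂0.2386 − 0.7614·log₂0.7614 = 0.7927.
C = 1 − 0.7927 = 0.2073 bits per channel use.

0.2073 bits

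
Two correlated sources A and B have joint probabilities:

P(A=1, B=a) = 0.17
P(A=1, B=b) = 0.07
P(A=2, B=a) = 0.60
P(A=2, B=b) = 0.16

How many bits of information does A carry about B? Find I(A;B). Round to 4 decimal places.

Marginals: p(A) = (0.2400, 0.7600), p(B) = (0.7700, 0.2300).
I(A;B) = H(A) + H(B) − H(A,B).
H(A) = 0.7950, H(B) = 0.7780, H(A,B) = 1.5683.
I(A;B) = 0.7950 + 0.7780 − 1.5683 = 0.0047 bits.

0.0047 bits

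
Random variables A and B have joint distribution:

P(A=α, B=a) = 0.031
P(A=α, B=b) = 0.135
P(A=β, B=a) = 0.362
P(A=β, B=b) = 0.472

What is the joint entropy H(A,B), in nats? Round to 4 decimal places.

1.1002 nats

H(A,B) = −Σ p(x,y)·ln p(x,y) over all 4 cells.
  cell (α,a): −0.031·ln0.031 = 0.10769
  cell (α,b): −0.135·ln0.135 = 0.27033
  cell (β,a): −0.362·ln0.362 = 0.36783
  cell (β,b): −0.472·ln0.472 = 0.35437
Sum = 1.1002 nats.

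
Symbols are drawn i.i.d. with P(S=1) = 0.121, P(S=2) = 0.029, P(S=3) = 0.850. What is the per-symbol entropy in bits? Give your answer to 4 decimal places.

H(S) = −Σ p·log₂ p.
  −(0.121)·log₂(0.121) = 0.36868
  −(0.029)·log₂(0.029) = 0.14813
  −(0.850)·log₂(0.850) = 0.19930
Sum: 0.36868 + 0.14813 + 0.19930 = 0.7161 bits.

0.7161 bits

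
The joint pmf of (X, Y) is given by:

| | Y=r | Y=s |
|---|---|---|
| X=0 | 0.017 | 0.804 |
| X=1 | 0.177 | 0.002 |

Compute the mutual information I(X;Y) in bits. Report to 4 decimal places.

0.5746 bits

Marginals: p(X) = (0.8210, 0.1790), p(Y) = (0.1940, 0.8060).
I(X;Y) = Σ p(x,y)·log₂[p(x,y)/(p(x)p(y))].
  (0,r): 0.017·log₂(0.1067) = -0.05487
  (0,s): 0.804·log₂(1.2150) = 0.22589
  (1,r): 0.177·log₂(5.0970) = 0.41589
  (1,s): 0.002·log₂(0.0139) = -0.01235
Sum = 0.5746 bits.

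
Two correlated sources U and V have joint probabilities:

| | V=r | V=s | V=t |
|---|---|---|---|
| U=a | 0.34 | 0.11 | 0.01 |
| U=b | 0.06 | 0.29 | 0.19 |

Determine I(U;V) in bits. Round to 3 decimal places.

0.355 bits

Marginals: p(U) = (0.4600, 0.5400), p(V) = (0.4000, 0.4000, 0.2000).
I(U;V) = H(U) + H(V) − H(U,V).
H(U) = 0.9954, H(V) = 1.5219, H(U,V) = 2.1626.
I(U;V) = 0.9954 + 1.5219 − 2.1626 = 0.355 bits.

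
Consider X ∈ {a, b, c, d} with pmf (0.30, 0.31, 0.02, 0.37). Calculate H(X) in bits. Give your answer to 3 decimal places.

H(X) = −Σ p·log₂ p.
  −(0.30)·log₂(0.30) = 0.5211
  −(0.31)·log₂(0.31) = 0.5238
  −(0.02)·log₂(0.02) = 0.1129
  −(0.37)·log₂(0.37) = 0.5307
Sum: 0.5211 + 0.5238 + 0.1129 + 0.5307 = 1.688 bits.

1.688 bits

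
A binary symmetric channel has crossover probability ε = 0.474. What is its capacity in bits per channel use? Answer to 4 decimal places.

Binary symmetric channel: C = 1 − h₂(ε) where h₂ is the binary entropy function.
h₂(0.474) = −0.474·log₂0.474 − 0.526·log₂0.526 = 0.9980.
C = 1 − 0.9980 = 0.0020 bits per channel use.

0.0020 bits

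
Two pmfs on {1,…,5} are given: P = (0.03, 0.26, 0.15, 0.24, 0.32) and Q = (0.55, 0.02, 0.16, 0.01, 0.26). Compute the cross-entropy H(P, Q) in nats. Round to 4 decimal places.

2.8463 nats

H(P,Q) = −Σ p·ln q.
  −0.03·ln(0.55) = 0.01794
  −0.26·ln(0.02) = 1.01713
  −0.15·ln(0.16) = 0.27489
  −0.24·ln(0.01) = 1.10524
  −0.32·ln(0.26) = 0.43106
H(P,Q) = 2.8463 nats.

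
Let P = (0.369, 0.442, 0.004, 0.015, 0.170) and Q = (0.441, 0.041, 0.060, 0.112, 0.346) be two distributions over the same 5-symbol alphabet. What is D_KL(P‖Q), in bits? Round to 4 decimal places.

D(P‖Q) = Σ p·log₂(p/q).
  0.369·log₂(0.369/0.441) = -0.09489
  0.442·log₂(0.442/0.041) = 1.51621
  0.004·log₂(0.004/0.060) = -0.01563
  0.015·log₂(0.015/0.112) = -0.04351
  0.170·log₂(0.170/0.346) = -0.17429
D(P‖Q) = 1.1879 bits.

1.1879 bits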